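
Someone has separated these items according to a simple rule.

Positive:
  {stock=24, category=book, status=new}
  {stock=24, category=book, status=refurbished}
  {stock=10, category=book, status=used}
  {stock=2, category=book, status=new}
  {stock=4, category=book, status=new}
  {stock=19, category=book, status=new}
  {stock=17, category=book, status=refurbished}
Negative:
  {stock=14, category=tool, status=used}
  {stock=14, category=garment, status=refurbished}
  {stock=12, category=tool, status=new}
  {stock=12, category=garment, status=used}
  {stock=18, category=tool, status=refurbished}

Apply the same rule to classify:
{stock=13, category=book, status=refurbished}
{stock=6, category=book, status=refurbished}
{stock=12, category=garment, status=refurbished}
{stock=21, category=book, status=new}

Positive, Positive, Negative, Positive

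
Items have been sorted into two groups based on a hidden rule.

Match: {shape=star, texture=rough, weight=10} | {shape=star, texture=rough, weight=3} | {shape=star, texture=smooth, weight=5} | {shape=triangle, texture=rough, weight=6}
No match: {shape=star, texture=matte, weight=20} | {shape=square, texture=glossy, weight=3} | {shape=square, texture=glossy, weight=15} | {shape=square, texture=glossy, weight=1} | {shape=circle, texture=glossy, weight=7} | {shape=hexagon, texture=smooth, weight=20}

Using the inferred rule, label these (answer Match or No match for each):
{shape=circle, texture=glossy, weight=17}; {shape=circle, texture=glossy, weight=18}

No match, No match

One predicate separates the groups cleanly: texture is rough OR weight = 5.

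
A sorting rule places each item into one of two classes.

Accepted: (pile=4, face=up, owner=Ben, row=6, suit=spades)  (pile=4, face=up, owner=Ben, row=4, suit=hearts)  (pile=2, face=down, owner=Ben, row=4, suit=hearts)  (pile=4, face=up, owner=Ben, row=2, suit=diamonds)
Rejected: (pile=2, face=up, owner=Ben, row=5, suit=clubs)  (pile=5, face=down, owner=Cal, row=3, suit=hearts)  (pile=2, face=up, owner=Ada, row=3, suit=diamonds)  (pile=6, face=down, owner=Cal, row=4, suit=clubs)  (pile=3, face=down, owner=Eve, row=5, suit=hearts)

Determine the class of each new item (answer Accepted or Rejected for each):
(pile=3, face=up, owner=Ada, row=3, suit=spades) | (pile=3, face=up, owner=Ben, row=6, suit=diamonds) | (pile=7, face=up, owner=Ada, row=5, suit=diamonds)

Rejected, Accepted, Rejected

A rule that fits every label: owner is Ben AND row ≠ 5 — true of each 'Accepted' example, false of each 'Rejected' one.
(pile=3, face=up, owner=Ada, row=3, suit=spades): Rejected (owner is Ada, row = 3).
(pile=3, face=up, owner=Ben, row=6, suit=diamonds): Accepted (owner is Ben, row = 6).
(pile=7, face=up, owner=Ada, row=5, suit=diamonds): Rejected (owner is Ada, row = 5).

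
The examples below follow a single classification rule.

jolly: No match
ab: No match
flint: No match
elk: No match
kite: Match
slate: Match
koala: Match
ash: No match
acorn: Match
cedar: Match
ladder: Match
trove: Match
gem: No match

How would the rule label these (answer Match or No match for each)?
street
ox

Match, No match

The distinguishing property — has ≥ 2 vowels — holds for all the 'Match' cases and none of the 'No match' cases.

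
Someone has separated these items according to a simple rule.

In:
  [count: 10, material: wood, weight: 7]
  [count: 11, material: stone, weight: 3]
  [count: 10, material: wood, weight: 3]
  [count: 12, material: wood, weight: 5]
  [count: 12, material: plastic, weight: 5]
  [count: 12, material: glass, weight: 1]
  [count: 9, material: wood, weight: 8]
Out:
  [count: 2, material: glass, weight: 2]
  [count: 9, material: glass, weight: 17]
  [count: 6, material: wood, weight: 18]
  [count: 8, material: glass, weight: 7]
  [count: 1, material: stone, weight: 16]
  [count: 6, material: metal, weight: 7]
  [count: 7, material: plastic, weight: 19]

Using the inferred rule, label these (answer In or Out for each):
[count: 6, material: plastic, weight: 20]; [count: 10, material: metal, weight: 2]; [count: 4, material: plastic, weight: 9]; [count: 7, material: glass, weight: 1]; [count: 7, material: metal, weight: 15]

Out, In, Out, Out, Out

The classifier is using: count ≥ 9 AND weight ≤ 8.
Out: [count: 6, material: plastic, weight: 20], since count = 6, weight = 20.
In: [count: 10, material: metal, weight: 2], since count = 10, weight = 2.
Out: [count: 4, material: plastic, weight: 9], since count = 4, weight = 9.
Out: [count: 7, material: glass, weight: 1], since count = 7, weight = 1.
Out: [count: 7, material: metal, weight: 15], since count = 7, weight = 15.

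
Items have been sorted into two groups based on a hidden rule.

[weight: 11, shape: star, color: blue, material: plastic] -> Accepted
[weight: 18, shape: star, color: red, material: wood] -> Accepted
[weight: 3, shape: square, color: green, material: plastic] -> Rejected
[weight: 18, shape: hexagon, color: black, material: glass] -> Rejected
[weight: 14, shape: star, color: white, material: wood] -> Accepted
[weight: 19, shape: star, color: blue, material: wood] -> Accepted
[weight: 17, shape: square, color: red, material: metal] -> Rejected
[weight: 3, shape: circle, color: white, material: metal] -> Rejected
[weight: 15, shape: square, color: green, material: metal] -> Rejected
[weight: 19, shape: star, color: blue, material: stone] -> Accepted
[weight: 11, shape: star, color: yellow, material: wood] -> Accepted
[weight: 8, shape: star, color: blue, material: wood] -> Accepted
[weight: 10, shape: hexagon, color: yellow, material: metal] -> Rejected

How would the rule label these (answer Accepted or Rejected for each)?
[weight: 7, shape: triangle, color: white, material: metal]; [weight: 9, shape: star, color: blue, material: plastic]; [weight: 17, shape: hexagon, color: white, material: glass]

Rejected, Accepted, Rejected

The pattern is that an item is 'Accepted' exactly when: shape is star.
[weight: 7, shape: triangle, color: white, material: metal]: Rejected (shape is triangle). [weight: 9, shape: star, color: blue, material: plastic]: Accepted (shape is star). [weight: 17, shape: hexagon, color: white, material: glass]: Rejected (shape is hexagon).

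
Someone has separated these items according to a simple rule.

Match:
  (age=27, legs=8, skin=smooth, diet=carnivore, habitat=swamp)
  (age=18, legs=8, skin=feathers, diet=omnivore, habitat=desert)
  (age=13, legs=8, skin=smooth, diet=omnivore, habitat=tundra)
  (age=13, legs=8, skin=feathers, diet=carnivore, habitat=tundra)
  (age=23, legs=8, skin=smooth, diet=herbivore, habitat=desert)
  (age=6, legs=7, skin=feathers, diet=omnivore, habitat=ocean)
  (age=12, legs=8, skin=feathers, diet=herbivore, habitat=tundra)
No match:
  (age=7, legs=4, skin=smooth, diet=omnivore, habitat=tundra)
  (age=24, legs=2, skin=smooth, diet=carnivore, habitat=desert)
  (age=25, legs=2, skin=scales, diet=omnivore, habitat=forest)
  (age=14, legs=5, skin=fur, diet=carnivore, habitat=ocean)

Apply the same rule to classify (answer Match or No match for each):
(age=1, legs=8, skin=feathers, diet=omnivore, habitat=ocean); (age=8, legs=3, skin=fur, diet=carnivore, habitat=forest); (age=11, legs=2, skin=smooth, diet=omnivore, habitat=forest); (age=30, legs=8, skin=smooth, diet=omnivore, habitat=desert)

Match, No match, No match, Match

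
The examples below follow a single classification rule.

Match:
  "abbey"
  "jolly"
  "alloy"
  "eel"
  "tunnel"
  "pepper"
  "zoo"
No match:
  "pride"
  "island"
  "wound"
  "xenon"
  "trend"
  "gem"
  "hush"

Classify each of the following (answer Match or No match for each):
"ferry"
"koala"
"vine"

Match, No match, No match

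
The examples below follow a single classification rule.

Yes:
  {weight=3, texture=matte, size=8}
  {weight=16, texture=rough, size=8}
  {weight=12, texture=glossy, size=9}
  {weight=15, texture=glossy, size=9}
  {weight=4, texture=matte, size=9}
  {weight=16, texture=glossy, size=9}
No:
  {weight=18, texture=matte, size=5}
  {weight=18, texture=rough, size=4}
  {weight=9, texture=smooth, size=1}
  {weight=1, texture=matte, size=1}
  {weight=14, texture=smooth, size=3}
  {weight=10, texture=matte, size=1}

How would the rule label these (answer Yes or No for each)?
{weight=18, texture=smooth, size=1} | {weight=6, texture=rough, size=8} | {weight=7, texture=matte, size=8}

No, Yes, Yes

The pattern is that an item is 'Yes' exactly when: size ≥ 8.
{weight=18, texture=smooth, size=1}: No (size = 1).
{weight=6, texture=rough, size=8}: Yes (size = 8).
{weight=7, texture=matte, size=8}: Yes (size = 8).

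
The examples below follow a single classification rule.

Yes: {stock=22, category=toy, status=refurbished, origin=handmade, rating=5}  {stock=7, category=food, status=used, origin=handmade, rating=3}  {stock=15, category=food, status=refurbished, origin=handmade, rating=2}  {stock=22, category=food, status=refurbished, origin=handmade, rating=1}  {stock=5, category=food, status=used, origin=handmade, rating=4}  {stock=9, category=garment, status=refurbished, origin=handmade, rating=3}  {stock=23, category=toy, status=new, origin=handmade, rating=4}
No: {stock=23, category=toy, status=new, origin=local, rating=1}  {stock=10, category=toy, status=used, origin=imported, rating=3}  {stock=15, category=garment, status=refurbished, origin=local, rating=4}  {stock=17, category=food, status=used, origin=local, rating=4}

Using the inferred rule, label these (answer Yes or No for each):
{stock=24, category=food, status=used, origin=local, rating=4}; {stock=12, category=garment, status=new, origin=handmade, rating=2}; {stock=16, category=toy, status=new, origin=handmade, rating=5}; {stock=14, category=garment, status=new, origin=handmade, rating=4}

No, Yes, Yes, Yes

All 'Yes' examples share one property — origin is handmade — and every 'No' example lacks it.
{stock=24, category=food, status=used, origin=local, rating=4} → origin is local → No. {stock=12, category=garment, status=new, origin=handmade, rating=2} → origin is handmade → Yes. {stock=16, category=toy, status=new, origin=handmade, rating=5} → origin is handmade → Yes. {stock=14, category=garment, status=new, origin=handmade, rating=4} → origin is handmade → Yes.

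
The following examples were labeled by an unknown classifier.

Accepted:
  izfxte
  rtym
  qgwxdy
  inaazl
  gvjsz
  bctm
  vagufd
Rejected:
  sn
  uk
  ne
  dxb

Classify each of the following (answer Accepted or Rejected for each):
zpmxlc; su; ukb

Accepted, Rejected, Rejected

One predicate separates the groups cleanly: length ≥ 4.
zpmxlc: length 6 — satisfies this, so Accepted. su: length 2 — does not satisfy this, so Rejected. ukb: length 3 — does not satisfy this, so Rejected.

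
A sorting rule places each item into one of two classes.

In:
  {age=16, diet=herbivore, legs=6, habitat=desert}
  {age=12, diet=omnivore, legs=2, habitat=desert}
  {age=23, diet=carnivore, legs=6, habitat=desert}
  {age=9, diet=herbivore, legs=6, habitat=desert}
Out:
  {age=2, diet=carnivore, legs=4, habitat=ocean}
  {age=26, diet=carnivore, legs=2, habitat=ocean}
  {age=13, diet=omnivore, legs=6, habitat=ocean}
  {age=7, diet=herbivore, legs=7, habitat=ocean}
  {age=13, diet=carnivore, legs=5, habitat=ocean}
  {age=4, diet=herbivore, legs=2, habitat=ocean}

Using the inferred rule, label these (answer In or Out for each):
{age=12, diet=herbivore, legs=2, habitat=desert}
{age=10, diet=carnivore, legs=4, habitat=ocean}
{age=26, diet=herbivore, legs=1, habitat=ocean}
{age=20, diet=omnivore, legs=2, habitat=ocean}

In, Out, Out, Out

The rule appears to be: habitat is desert.
{age=12, diet=herbivore, legs=2, habitat=desert} → habitat is desert → In. {age=10, diet=carnivore, legs=4, habitat=ocean} → habitat is ocean → Out. {age=26, diet=herbivore, legs=1, habitat=ocean} → habitat is ocean → Out. {age=20, diet=omnivore, legs=2, habitat=ocean} → habitat is ocean → Out.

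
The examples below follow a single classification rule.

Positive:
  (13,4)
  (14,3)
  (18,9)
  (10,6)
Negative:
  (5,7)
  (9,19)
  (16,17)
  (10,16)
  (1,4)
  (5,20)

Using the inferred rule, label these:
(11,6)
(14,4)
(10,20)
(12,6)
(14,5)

Positive, Positive, Negative, Positive, Positive

'Positive' ⟺ first > second.
Positive: (11,6), since 11 > 6.
Positive: (14,4), since 14 > 4.
Negative: (10,20), since 10 < 20.
Positive: (12,6), since 12 > 6.
Positive: (14,5), since 14 > 5.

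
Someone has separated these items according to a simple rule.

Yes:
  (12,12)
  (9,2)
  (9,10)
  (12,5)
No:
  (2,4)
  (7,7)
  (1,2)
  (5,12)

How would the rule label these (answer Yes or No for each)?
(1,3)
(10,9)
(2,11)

The simplest hypothesis consistent with all the labels is: first ≥ 9.
(1,3) — first 1, hence No.
(10,9) — first 10, hence Yes.
(2,11) — first 2, hence No.

No, Yes, No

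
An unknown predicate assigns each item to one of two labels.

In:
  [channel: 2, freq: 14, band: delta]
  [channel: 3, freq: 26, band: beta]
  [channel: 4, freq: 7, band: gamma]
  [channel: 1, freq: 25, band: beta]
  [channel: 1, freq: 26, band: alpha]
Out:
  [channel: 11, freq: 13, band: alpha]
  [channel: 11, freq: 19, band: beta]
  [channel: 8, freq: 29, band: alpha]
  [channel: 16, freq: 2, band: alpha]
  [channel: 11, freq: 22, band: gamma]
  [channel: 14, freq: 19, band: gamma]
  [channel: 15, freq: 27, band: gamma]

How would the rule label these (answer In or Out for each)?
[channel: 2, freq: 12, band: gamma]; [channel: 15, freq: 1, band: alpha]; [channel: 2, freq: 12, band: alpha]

In, Out, In

All 'In' examples share one property — channel ≤ 4 — and every 'Out' example lacks it.
[channel: 2, freq: 12, band: gamma]: channel = 2, matches → In.
[channel: 15, freq: 1, band: alpha]: channel = 15, does not pass → Out.
[channel: 2, freq: 12, band: alpha]: channel = 2, matches → In.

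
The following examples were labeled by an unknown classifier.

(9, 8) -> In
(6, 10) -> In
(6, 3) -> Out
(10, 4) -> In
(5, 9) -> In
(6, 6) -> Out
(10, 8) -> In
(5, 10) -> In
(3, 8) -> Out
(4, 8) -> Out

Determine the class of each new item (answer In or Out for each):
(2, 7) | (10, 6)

Rule: sum ≥ 14. This holds for each 'In' example and fails for each 'Out' one.
Out: (2, 7), since 2+7 = 9.
In: (10, 6), since 10+6 = 16.

Out, In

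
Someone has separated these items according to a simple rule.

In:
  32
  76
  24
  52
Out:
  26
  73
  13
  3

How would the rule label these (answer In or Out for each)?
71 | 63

All 'In' examples share one property — multiple of 4 — and every 'Out' example lacks it.

Out, Out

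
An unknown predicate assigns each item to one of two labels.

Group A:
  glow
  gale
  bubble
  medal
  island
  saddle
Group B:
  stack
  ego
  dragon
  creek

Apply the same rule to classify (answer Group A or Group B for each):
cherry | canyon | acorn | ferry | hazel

Group B, Group B, Group B, Group B, Group A

'Group A' ⟺ contains 'l'.
cherry → no 'l' → Group B.
canyon → no 'l' → Group B.
acorn → no 'l' → Group B.
ferry → no 'l' → Group B.
hazel → has 'l' → Group A.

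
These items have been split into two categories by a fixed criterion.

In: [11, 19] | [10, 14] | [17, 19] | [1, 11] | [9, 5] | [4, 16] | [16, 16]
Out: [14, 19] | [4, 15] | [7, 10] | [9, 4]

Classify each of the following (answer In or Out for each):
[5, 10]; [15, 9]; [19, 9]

Out, In, In

The pattern is that an item is 'In' exactly when: sum is even.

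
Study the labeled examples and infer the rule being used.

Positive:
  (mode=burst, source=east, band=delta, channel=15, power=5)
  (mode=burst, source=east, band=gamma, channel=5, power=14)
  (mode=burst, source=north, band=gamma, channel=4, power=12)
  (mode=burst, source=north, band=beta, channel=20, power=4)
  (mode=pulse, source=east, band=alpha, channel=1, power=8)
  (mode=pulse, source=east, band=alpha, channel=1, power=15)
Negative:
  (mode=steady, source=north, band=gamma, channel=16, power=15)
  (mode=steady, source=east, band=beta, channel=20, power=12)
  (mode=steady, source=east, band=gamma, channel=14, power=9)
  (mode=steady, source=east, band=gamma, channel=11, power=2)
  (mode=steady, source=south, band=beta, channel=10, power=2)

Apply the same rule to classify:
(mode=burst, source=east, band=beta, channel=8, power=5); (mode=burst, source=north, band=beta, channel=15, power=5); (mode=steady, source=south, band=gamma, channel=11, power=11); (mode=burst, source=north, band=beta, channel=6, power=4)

Positive, Positive, Negative, Positive

Looking at the examples, the only property every 'Positive' case has and every 'Negative' case lacks is: mode is not steady.
Positive: (mode=burst, source=east, band=beta, channel=8, power=5), since mode is burst.
Positive: (mode=burst, source=north, band=beta, channel=15, power=5), since mode is burst.
Negative: (mode=steady, source=south, band=gamma, channel=11, power=11), since mode is steady.
Positive: (mode=burst, source=north, band=beta, channel=6, power=4), since mode is burst.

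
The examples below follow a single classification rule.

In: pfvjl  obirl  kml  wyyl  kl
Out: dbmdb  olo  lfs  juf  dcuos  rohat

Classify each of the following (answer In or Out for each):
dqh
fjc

All 'In' examples share one property — ends with 'l' — and every 'Out' example lacks it.

Out, Out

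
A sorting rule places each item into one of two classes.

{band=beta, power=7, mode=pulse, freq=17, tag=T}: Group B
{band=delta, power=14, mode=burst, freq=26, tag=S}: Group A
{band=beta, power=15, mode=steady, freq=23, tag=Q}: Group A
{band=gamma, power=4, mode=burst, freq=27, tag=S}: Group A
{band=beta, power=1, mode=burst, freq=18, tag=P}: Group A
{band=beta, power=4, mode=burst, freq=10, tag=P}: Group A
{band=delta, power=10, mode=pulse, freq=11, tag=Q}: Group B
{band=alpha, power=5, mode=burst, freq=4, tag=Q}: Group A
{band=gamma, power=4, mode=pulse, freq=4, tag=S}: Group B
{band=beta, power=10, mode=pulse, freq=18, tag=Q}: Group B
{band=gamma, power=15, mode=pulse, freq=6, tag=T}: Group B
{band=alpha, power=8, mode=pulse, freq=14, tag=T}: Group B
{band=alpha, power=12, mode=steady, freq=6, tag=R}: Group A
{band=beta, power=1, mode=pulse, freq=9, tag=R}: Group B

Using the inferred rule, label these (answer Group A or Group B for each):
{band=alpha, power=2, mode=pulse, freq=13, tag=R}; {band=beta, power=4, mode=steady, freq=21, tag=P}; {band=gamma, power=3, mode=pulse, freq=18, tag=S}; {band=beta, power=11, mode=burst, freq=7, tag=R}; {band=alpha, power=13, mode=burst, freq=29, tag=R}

Group B, Group A, Group B, Group A, Group A

The classifier is using: mode is not pulse.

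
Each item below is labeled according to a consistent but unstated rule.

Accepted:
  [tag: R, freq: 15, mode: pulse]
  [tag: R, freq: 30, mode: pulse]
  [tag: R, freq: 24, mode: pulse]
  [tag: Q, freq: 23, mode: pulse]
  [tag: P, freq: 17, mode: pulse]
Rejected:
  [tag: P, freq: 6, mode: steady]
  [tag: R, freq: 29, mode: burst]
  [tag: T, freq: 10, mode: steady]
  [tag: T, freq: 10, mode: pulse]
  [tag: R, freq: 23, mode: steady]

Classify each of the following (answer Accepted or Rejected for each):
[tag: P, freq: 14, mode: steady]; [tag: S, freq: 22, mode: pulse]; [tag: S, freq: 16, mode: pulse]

Rejected, Accepted, Accepted

The common property of the 'Accepted' items is: mode is pulse AND freq ≥ 15. No 'Rejected' item has it.
Rejected: [tag: P, freq: 14, mode: steady], since mode is steady, freq = 14. Accepted: [tag: S, freq: 22, mode: pulse], since mode is pulse, freq = 22. Accepted: [tag: S, freq: 16, mode: pulse], since mode is pulse, freq = 16.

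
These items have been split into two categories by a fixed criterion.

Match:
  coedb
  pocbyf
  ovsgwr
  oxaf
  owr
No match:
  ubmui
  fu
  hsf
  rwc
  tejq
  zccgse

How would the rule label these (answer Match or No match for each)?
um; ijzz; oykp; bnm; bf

The common property of the 'Match' items is: contains 'o'. No 'No match' item has it.

No match, No match, Match, No match, No match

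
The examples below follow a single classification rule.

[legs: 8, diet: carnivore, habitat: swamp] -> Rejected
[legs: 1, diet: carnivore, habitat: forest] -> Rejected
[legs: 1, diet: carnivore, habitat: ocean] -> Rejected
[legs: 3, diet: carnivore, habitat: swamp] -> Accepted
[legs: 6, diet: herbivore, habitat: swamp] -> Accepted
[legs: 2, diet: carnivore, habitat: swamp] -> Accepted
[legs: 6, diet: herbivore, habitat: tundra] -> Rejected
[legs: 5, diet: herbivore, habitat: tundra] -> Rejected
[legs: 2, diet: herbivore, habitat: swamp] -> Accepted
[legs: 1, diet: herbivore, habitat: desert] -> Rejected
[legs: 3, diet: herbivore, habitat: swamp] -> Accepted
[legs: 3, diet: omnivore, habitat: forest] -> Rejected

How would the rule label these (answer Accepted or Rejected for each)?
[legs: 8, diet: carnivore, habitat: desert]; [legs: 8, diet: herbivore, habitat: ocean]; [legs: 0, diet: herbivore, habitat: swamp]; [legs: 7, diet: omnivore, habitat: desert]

The pattern is that an item is 'Accepted' exactly when: habitat is swamp AND legs ≤ 6.
Rejected: [legs: 8, diet: carnivore, habitat: desert], since habitat is desert, legs = 8. Rejected: [legs: 8, diet: herbivore, habitat: ocean], since habitat is ocean, legs = 8. Accepted: [legs: 0, diet: herbivore, habitat: swamp], since habitat is swamp, legs = 0. Rejected: [legs: 7, diet: omnivore, habitat: desert], since habitat is desert, legs = 7.

Rejected, Rejected, Accepted, Rejected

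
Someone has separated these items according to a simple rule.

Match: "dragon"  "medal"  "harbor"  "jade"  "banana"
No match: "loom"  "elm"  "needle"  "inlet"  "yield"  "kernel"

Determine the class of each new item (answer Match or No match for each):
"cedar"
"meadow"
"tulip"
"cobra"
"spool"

Match, Match, No match, Match, No match

The simplest hypothesis consistent with all the labels is: contains 'a'.
"cedar" → has 'a' → Match. "meadow" → has 'a' → Match. "tulip" → no 'a' → No match. "cobra" → has 'a' → Match. "spool" → no 'a' → No match.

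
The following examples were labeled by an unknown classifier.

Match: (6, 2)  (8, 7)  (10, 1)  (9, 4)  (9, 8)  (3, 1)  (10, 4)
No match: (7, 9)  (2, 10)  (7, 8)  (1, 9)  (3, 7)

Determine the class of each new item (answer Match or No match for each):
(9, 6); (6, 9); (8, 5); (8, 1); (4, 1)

Match, No match, Match, Match, Match

The classifier is using: first > second.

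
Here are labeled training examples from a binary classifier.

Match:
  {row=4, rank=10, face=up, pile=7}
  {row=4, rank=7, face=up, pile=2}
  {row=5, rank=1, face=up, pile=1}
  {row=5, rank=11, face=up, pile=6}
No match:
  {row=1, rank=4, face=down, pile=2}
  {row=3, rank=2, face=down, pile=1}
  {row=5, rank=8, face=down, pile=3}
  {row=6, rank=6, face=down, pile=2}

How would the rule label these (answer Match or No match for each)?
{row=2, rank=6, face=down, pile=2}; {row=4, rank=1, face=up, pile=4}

The classifier is using: face is up.
{row=2, rank=6, face=down, pile=2}: No match (face is down). {row=4, rank=1, face=up, pile=4}: Match (face is up).

No match, Match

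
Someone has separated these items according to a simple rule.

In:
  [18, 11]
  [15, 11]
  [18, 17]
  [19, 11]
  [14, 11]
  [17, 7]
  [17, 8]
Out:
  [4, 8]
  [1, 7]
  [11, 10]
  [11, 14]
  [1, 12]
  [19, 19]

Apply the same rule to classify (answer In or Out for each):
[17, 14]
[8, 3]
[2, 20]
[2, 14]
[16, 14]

The rule appears to be: first > second AND sum ≥ 24.

In, Out, Out, Out, In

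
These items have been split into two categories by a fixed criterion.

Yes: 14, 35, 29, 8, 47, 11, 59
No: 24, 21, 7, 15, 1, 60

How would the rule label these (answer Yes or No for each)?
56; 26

Yes, Yes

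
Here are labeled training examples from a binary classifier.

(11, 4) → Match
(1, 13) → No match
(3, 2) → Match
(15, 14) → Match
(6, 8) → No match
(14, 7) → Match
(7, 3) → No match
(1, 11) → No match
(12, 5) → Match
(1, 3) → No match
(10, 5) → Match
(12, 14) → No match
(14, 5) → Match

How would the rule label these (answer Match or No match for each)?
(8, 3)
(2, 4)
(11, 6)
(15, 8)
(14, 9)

Match, No match, Match, Match, Match

'Match' ⟺ sum is odd.
(8, 3): 8+3 = 11 — checks out, so Match.
(2, 4): 2+4 = 6 — does not fit, so No match.
(11, 6): 11+6 = 17 — checks out, so Match.
(15, 8): 15+8 = 23 — checks out, so Match.
(14, 9): 14+9 = 23 — checks out, so Match.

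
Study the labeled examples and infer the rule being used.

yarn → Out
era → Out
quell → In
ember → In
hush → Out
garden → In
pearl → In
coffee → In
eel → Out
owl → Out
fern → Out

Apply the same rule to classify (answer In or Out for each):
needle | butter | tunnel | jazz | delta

In, In, In, Out, In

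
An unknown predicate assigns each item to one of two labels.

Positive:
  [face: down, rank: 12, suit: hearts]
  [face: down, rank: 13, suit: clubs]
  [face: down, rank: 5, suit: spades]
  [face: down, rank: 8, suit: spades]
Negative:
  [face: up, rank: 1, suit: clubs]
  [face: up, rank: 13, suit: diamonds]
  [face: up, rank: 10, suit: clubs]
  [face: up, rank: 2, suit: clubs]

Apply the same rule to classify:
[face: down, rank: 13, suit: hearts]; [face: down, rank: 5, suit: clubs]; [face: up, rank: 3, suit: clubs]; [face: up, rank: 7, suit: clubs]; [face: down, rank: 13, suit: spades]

Positive, Positive, Negative, Negative, Positive

The simplest hypothesis consistent with all the labels is: face is down.
[face: down, rank: 13, suit: hearts] → face is down → Positive. [face: down, rank: 5, suit: clubs] → face is down → Positive. [face: up, rank: 3, suit: clubs] → face is up → Negative. [face: up, rank: 7, suit: clubs] → face is up → Negative. [face: down, rank: 13, suit: spades] → face is down → Positive.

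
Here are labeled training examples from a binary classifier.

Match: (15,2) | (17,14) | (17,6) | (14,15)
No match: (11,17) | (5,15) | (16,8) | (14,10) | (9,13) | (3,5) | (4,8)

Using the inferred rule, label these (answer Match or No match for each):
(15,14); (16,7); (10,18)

Match, Match, No match

Rule: sum is odd. This holds for each 'Match' example and fails for each 'No match' one.
(15,14) — 15+14 = 29, hence Match. (16,7) — 16+7 = 23, hence Match. (10,18) — 10+18 = 28, hence No match.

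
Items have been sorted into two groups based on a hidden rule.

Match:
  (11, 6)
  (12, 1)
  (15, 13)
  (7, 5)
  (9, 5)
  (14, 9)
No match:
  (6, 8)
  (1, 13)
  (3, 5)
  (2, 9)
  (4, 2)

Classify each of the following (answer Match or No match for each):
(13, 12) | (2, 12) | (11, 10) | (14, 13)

'Match' ⟺ first ≥ 7.

Match, No match, Match, Match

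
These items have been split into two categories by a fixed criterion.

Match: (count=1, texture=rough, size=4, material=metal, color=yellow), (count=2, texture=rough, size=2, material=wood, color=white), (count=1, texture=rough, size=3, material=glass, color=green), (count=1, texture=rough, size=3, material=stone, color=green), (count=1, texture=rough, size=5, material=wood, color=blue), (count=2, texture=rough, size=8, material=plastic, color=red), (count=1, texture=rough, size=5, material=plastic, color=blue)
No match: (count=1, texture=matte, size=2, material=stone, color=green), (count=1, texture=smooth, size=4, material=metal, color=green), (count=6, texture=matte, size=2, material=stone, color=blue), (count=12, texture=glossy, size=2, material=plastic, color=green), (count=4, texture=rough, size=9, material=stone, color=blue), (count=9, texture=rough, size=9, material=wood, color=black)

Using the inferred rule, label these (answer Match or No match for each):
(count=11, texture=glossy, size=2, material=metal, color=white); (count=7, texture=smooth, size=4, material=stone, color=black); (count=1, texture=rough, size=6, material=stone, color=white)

One predicate separates the groups cleanly: texture is rough AND size ≤ 8.
(count=11, texture=glossy, size=2, material=metal, color=white) — texture is glossy, size = 2, hence No match. (count=7, texture=smooth, size=4, material=stone, color=black) — texture is smooth, size = 4, hence No match. (count=1, texture=rough, size=6, material=stone, color=white) — texture is rough, size = 6, hence Match.

No match, No match, Match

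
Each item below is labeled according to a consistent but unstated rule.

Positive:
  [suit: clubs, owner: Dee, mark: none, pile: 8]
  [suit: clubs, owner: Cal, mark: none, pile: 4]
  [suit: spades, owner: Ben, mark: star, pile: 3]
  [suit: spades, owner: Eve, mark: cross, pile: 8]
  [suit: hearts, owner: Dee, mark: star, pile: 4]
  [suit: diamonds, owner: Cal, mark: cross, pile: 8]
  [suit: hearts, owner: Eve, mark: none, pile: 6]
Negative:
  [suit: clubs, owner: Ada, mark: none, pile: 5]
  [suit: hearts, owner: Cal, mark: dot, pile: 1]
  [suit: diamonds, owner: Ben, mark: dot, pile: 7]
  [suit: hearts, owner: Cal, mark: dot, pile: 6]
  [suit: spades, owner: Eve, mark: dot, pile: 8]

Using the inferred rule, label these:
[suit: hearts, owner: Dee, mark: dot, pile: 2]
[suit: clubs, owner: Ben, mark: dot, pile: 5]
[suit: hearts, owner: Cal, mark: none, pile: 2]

'Positive' ⟺ mark is not dot AND pile ≠ 5.

Negative, Negative, Positive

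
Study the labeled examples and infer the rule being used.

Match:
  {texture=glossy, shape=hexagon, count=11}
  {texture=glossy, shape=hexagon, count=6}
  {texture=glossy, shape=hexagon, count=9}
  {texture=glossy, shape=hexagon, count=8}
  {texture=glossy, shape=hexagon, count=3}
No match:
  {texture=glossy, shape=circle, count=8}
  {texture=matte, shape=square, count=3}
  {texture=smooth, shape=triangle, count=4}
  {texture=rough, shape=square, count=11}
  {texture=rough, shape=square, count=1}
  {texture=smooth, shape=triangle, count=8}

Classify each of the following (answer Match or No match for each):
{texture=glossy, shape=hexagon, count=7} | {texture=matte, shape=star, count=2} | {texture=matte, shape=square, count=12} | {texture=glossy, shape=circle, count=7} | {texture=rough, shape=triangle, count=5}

Match, No match, No match, No match, No match

One predicate separates the groups cleanly: shape is hexagon.
{texture=glossy, shape=hexagon, count=7} — shape is hexagon, hence Match. {texture=matte, shape=star, count=2} — shape is star, hence No match. {texture=matte, shape=square, count=12} — shape is square, hence No match. {texture=glossy, shape=circle, count=7} — shape is circle, hence No match. {texture=rough, shape=triangle, count=5} — shape is triangle, hence No match.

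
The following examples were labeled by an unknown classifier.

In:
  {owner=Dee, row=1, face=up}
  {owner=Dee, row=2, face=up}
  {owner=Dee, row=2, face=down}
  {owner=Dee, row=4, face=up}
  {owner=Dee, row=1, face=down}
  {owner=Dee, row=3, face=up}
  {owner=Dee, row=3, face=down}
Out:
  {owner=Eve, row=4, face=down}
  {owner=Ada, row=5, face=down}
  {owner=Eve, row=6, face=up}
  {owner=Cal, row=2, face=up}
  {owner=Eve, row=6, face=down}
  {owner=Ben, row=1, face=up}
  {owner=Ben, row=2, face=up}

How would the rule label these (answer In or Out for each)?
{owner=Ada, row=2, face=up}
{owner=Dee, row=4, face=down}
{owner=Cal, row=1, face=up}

Out, In, Out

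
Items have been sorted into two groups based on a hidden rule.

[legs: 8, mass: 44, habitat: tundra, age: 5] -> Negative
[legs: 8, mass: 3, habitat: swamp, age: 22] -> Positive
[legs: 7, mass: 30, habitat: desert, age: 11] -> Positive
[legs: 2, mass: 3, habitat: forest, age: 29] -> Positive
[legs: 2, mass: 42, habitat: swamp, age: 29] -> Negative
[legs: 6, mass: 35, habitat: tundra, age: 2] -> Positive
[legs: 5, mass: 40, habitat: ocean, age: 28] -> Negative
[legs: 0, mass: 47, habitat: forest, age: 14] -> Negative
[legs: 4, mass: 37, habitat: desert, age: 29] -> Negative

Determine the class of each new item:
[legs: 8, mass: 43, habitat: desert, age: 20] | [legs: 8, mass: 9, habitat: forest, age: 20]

Negative, Positive

Every 'Positive' example satisfies: mass ≤ 35. None of the 'Negative' examples do.
[legs: 8, mass: 43, habitat: desert, age: 20]: Negative (mass = 43).
[legs: 8, mass: 9, habitat: forest, age: 20]: Positive (mass = 9).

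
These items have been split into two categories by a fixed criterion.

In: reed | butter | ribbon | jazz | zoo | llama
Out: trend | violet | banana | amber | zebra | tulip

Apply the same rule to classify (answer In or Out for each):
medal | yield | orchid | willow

Out, Out, Out, In

The simplest hypothesis consistent with all the labels is: has a double letter.
Out: medal, since no doubled letter. Out: yield, since no doubled letter. Out: orchid, since no doubled letter. In: willow, since 'll' doubled.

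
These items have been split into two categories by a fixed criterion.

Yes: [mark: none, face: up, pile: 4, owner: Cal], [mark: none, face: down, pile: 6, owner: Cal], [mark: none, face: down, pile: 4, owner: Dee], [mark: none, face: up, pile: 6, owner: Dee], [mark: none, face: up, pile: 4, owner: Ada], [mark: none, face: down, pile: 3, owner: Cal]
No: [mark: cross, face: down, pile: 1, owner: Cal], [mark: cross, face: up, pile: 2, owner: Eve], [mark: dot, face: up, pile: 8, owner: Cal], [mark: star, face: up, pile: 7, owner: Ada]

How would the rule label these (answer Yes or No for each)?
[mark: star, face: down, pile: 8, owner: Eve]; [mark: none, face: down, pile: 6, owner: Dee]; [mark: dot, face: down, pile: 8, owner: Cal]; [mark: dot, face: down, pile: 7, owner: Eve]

'Yes' ⟺ mark is none.
[mark: star, face: down, pile: 8, owner: Eve] — mark is star, hence No.
[mark: none, face: down, pile: 6, owner: Dee] — mark is none, hence Yes.
[mark: dot, face: down, pile: 8, owner: Cal] — mark is dot, hence No.
[mark: dot, face: down, pile: 7, owner: Eve] — mark is dot, hence No.

No, Yes, No, No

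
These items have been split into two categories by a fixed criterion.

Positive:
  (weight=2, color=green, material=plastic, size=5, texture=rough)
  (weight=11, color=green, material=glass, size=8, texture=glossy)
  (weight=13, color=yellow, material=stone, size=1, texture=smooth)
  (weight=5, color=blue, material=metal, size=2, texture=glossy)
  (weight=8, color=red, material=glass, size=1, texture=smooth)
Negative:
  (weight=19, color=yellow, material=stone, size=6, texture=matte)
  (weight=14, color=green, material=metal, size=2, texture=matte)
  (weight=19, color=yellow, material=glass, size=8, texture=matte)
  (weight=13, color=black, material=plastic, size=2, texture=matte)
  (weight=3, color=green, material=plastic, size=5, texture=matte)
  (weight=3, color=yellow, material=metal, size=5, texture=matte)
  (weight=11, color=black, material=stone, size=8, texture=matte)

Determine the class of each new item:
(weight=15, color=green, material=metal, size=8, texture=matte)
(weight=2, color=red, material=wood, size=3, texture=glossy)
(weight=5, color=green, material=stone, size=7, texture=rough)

Checking candidate rules against both groups, what survives is: texture is not matte.
(weight=15, color=green, material=metal, size=8, texture=matte): texture is matte, doesn't match → Negative.
(weight=2, color=red, material=wood, size=3, texture=glossy): texture is glossy, meets the rule → Positive.
(weight=5, color=green, material=stone, size=7, texture=rough): texture is rough, meets the rule → Positive.

Negative, Positive, Positive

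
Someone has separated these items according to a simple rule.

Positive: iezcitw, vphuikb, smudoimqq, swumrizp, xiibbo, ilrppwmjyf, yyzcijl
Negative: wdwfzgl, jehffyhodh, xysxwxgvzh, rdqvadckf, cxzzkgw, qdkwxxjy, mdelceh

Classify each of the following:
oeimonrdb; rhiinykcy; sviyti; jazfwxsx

Positive, Positive, Positive, Negative

'Positive' ⟺ contains 'i'.
oeimonrdb → has 'i' → Positive. rhiinykcy → has 'i' → Positive. sviyti → has 'i' → Positive. jazfwxsx → no 'i' → Negative.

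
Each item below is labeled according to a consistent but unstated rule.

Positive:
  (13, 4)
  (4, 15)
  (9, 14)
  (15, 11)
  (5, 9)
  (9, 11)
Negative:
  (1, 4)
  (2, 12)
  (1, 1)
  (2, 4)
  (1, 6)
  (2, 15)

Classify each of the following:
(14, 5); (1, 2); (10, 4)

Positive, Negative, Positive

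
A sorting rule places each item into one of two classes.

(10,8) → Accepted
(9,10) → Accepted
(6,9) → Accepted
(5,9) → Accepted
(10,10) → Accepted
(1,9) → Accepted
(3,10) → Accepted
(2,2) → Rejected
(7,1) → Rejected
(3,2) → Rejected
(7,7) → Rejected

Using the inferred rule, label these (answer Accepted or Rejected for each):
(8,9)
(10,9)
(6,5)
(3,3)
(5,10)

The common property of the 'Accepted' items is: second ≥ 8. No 'Rejected' item has it.
(8,9): second 9 — passes, so Accepted. (10,9): second 9 — passes, so Accepted. (6,5): second 5 — fails the rule, so Rejected. (3,3): second 3 — fails the rule, so Rejected. (5,10): second 10 — passes, so Accepted.

Accepted, Accepted, Rejected, Rejected, Accepted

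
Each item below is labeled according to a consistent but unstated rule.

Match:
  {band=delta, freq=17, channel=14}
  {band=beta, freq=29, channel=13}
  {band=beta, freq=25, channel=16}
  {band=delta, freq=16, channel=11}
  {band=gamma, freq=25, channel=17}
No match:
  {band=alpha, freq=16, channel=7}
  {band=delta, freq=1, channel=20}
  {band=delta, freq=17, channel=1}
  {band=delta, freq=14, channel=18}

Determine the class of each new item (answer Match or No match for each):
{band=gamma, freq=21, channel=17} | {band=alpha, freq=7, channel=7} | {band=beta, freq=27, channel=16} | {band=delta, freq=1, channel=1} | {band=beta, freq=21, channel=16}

The rule appears to be: channel ≥ 11 AND freq ≥ 16.
{band=gamma, freq=21, channel=17} — channel = 17, freq = 21, hence Match.
{band=alpha, freq=7, channel=7} — channel = 7, freq = 7, hence No match.
{band=beta, freq=27, channel=16} — channel = 16, freq = 27, hence Match.
{band=delta, freq=1, channel=1} — channel = 1, freq = 1, hence No match.
{band=beta, freq=21, channel=16} — channel = 16, freq = 21, hence Match.

Match, No match, Match, No match, Match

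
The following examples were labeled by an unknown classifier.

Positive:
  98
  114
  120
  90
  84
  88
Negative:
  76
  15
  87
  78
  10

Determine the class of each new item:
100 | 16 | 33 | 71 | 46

Every 'Positive' example satisfies: even AND at least 84. None of the 'Negative' examples do.

Positive, Negative, Negative, Negative, Negative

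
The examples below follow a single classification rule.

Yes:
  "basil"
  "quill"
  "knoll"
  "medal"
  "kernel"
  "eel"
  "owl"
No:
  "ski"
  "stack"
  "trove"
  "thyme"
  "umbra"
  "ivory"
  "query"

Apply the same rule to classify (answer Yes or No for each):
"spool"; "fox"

The classifier is using: contains 'l'.
Yes: "spool", since has 'l'.
No: "fox", since no 'l'.

Yes, No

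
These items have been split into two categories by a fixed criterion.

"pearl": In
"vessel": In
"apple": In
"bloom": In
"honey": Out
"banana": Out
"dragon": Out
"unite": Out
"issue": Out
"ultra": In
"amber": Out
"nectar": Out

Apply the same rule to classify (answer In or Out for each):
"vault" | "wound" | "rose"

In, Out, Out

'In' ⟺ contains 'l'.
"vault" → has 'l' → In. "wound" → no 'l' → Out. "rose" → no 'l' → Out.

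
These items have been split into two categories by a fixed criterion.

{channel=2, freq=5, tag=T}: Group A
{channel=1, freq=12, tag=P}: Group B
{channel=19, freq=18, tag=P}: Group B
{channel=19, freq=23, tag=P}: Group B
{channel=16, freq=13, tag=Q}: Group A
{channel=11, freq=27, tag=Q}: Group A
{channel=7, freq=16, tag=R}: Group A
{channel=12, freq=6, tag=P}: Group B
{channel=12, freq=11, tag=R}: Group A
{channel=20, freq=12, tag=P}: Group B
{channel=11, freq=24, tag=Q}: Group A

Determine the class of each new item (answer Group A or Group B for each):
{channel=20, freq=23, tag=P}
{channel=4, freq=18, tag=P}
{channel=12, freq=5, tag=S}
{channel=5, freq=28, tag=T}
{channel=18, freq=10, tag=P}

Group B, Group B, Group A, Group A, Group B

Checking candidate rules against both groups, what survives is: tag is not P.
{channel=20, freq=23, tag=P}: Group B (tag is P).
{channel=4, freq=18, tag=P}: Group B (tag is P).
{channel=12, freq=5, tag=S}: Group A (tag is S).
{channel=5, freq=28, tag=T}: Group A (tag is T).
{channel=18, freq=10, tag=P}: Group B (tag is P).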